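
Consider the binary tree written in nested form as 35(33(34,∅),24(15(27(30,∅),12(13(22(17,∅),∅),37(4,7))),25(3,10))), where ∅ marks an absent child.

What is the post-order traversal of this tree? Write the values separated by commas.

Post-order visits the left subtree, then the right subtree, then the node.
At 35: go left to 33.
  At 33: go left to 34.
    34 is a leaf — visit 34.
  At 33: no right child.
  Visit 33.
At 35: go right to 24.
  At 24: go left to 15.
    At 15: go left to 27.
      At 27: go left to 30.
        30 is a leaf — visit 30.
      At 27: no right child.
      Visit 27.
    At 15: go right to 12.
      At 12: go left to 13.
        At 13: go left to 22.
          At 22: go left to 17.
            17 is a leaf — visit 17.
          At 22: no right child.
          Visit 22.
        At 13: no right child.
        Visit 13.
      At 12: go right to 37.
        At 37: go left to 4.
          4 is a leaf — visit 4.
        At 37: go right to 7.
          7 is a leaf — visit 7.
        Visit 37.
      Visit 12.
    Visit 15.
  At 24: go right to 25.
    At 25: go left to 3.
      3 is a leaf — visit 3.
    At 25: go right to 10.
      10 is a leaf — visit 10.
    Visit 25.
  Visit 24.
Visit 35.

34, 33, 30, 27, 17, 22, 13, 4, 7, 37, 12, 15, 3, 10, 25, 24, 35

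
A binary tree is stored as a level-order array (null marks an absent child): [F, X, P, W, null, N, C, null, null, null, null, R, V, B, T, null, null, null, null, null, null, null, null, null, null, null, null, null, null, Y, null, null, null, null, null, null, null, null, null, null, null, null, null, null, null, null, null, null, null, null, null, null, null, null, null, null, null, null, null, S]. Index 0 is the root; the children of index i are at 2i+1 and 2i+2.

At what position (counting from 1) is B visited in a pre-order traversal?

Pre-order visits the node, then its left subtree, then its right subtree.
Visit F.
At F: go left to X.
  Visit X.
  At X: go left to W.
    W is a leaf — visit W.
  At X: no right child.
At F: go right to P.
  Visit P.
  At P: go left to N.
    Visit N.
    At N: go left to R.
      R is a leaf — visit R.
    At N: go right to V.
      V is a leaf — visit V.
  At P: go right to C.
    Visit C.
    At C: go left to B.
      B is a leaf — visit B.
    At C: go right to T.
      Visit T.
      At T: go left to Y.
        Visit Y.
        At Y: go left to S.
          S is a leaf — visit S.
        At Y: no right child.
      At T: no right child.
Full pre-order sequence: F, X, W, P, N, R, V, C, B, T, Y, S.

9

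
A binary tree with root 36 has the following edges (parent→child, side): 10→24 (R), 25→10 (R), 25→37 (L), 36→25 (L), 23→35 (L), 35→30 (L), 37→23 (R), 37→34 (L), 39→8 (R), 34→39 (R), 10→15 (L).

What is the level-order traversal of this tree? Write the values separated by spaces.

36 25 37 10 34 23 15 24 39 35 8 30

Level-order visits nodes level by level from the root, left to right within each level.
Level 0: 36
Level 1: 25
Level 2: 37, 10
Level 3: 34, 23, 15, 24
Level 4: 39, 35
Level 5: 8, 30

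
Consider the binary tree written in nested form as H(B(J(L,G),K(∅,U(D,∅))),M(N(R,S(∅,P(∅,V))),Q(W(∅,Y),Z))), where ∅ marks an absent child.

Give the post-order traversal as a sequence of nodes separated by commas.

L, G, J, D, U, K, B, R, V, P, S, N, Y, W, Z, Q, M, H

Post-order visits the left subtree, then the right subtree, then the node.
At H: go left to B.
  At B: go left to J.
    At J: go left to L.
      L is a leaf — visit L.
    At J: go right to G.
      G is a leaf — visit G.
    Visit J.
  At B: go right to K.
    At K: no left child.
    At K: go right to U.
      At U: go left to D.
        D is a leaf — visit D.
      At U: no right child.
      Visit U.
    Visit K.
  Visit B.
At H: go right to M.
  At M: go left to N.
    At N: go left to R.
      R is a leaf — visit R.
    At N: go right to S.
      At S: no left child.
      At S: go right to P.
        At P: no left child.
        At P: go right to V.
          V is a leaf — visit V.
        Visit P.
      Visit S.
    Visit N.
  At M: go right to Q.
    At Q: go left to W.
      At W: no left child.
      At W: go right to Y.
        Y is a leaf — visit Y.
      Visit W.
    At Q: go right to Z.
      Z is a leaf — visit Z.
    Visit Q.
  Visit M.
Visit H.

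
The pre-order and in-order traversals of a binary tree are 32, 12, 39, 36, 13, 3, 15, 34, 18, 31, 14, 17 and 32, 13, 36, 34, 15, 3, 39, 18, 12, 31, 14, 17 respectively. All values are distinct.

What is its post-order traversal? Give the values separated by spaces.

13 34 15 3 36 18 39 17 14 31 12 32

The first element of pre-order is the root; it splits in-order into left and right subtrees.
Root 32: left subtree has 0 nodes { }, right has 11 {13, 36, 34, 15, 3, 39, 18, 12, 31, 14, 17}.
  Root 12: left subtree has 7 nodes {13, 36, 34, 15, 3, 39, 18}, right has 3 {31, 14, 17}.
    Root 39: left subtree has 5 nodes {13, 36, 34, 15, 3}, right has 1 {18}.
      Root 36: left subtree has 1 node {13}, right has 3 {34, 15, 3}.
        Root 3: left subtree has 2 nodes {34, 15}, right has 0 { }.
          Root 15: left subtree has 1 node {34}, right has 0 { }.
    Root 31: left subtree has 0 nodes { }, right has 2 {14, 17}.
      Root 14: left subtree has 0 nodes { }, right has 1 {17}.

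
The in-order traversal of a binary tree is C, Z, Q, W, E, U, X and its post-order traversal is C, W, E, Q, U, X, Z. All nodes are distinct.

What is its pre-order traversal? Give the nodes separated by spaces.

Z C X U Q E W

The last element of post-order is the root; it splits in-order into left and right subtrees.
Root Z: left subtree has 1 node {C}, right has 5 {Q, W, E, U, X}.
  Root X: left subtree has 4 nodes {Q, W, E, U}, right has 0 { }.
    Root U: left subtree has 3 nodes {Q, W, E}, right has 0 { }.
      Root Q: left subtree has 0 nodes { }, right has 2 {W, E}.
        Root E: left subtree has 1 node {W}, right has 0 { }.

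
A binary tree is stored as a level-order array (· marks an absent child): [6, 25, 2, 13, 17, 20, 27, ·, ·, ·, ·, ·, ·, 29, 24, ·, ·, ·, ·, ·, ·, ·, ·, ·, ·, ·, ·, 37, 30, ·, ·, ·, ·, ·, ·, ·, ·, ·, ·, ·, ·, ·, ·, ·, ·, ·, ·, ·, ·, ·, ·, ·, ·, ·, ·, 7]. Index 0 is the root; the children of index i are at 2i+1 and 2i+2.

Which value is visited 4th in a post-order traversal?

20

Post-order visits the left subtree, then the right subtree, then the node.
At 6: go left to 25.
  At 25: go left to 13.
    13 is a leaf — visit 13.
  At 25: go right to 17.
    17 is a leaf — visit 17.
  Visit 25.
At 6: go right to 2.
  At 2: go left to 20.
    20 is a leaf — visit 20.
  At 2: go right to 27.
    At 27: go left to 29.
      At 29: go left to 37.
        At 37: go left to 7.
          7 is a leaf — visit 7.
        At 37: no right child.
        Visit 37.
      At 29: go right to 30.
        30 is a leaf — visit 30.
      Visit 29.
    At 27: go right to 24.
      24 is a leaf — visit 24.
    Visit 27.
  Visit 2.
Visit 6.
Full post-order sequence: 13, 17, 25, 20, 7, 37, 30, 29, 24, 27, 2, 6.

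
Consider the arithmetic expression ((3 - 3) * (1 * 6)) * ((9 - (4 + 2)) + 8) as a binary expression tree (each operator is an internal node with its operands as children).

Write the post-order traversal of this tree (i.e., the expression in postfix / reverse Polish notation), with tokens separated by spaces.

Post-order on an expression tree gives postfix notation: for each operator, emit left operand, right operand, then the operator.

3 3 - 1 6 * * 9 4 2 + - 8 + *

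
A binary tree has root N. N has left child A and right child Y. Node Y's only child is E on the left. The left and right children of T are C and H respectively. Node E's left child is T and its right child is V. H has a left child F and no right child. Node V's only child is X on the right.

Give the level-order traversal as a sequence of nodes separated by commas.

N, A, Y, E, T, V, C, H, X, F

Level-order visits nodes level by level from the root, left to right within each level.
Level 0: N
Level 1: A, Y
Level 2: E
Level 3: T, V
Level 4: C, H, X
Level 5: F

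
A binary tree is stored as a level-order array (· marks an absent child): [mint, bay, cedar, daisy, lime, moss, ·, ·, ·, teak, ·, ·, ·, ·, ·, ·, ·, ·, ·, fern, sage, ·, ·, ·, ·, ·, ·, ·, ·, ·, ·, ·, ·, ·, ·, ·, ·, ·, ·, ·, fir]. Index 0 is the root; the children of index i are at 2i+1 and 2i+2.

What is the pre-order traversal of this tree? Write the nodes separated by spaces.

mint bay daisy lime teak fern fir sage cedar moss

Pre-order visits the node, then its left subtree, then its right subtree.
Visit mint.
At mint: go left to bay.
  Visit bay.
  At bay: go left to daisy.
    daisy is a leaf — visit daisy.
  At bay: go right to lime.
    Visit lime.
    At lime: go left to teak.
      Visit teak.
      At teak: go left to fern.
        Visit fern.
        At fern: no left child.
        At fern: go right to fir.
          fir is a leaf — visit fir.
      At teak: go right to sage.
        sage is a leaf — visit sage.
    At lime: no right child.
At mint: go right to cedar.
  Visit cedar.
  At cedar: go left to moss.
    moss is a leaf — visit moss.
  At cedar: no right child.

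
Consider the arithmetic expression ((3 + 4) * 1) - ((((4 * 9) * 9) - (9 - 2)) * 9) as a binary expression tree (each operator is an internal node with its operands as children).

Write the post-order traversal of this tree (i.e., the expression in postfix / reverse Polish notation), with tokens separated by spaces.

3 4 + 1 * 4 9 * 9 * 9 2 - - 9 * -

Post-order on an expression tree gives postfix notation: for each operator, emit left operand, right operand, then the operator.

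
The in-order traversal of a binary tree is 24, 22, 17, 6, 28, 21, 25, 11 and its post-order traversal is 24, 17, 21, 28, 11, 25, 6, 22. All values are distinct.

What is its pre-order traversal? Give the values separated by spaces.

The last element of post-order is the root; it splits in-order into left and right subtrees.
Root 22: left subtree has 1 node {24}, right has 6 {17, 6, 28, 21, 25, 11}.
  Root 6: left subtree has 1 node {17}, right has 4 {28, 21, 25, 11}.
    Root 25: left subtree has 2 nodes {28, 21}, right has 1 {11}.
      Root 28: left subtree has 0 nodes { }, right has 1 {21}.

22 24 6 17 25 28 21 11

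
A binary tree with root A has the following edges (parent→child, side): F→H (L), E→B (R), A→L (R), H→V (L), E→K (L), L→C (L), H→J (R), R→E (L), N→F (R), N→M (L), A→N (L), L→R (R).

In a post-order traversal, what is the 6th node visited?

N

Post-order visits the left subtree, then the right subtree, then the node.
At A: go left to N.
  At N: go left to M.
    M is a leaf — visit M.
  At N: go right to F.
    At F: go left to H.
      At H: go left to V.
        V is a leaf — visit V.
      At H: go right to J.
        J is a leaf — visit J.
      Visit H.
    At F: no right child.
    Visit F.
  Visit N.
At A: go right to L.
  At L: go left to C.
    C is a leaf — visit C.
  At L: go right to R.
    At R: go left to E.
      At E: go left to K.
        K is a leaf — visit K.
      At E: go right to B.
        B is a leaf — visit B.
      Visit E.
    At R: no right child.
    Visit R.
  Visit L.
Visit A.
Full post-order sequence: M, V, J, H, F, N, C, K, B, E, R, L, A.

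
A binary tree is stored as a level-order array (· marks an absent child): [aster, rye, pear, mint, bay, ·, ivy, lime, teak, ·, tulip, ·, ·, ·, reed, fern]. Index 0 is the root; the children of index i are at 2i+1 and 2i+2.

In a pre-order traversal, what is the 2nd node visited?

Pre-order visits the node, then its left subtree, then its right subtree.
Visit aster.
At aster: go left to rye.
  Visit rye.
  At rye: go left to mint.
    Visit mint.
    At mint: go left to lime.
      Visit lime.
      At lime: go left to fern.
        fern is a leaf — visit fern.
      At lime: no right child.
    At mint: go right to teak.
      teak is a leaf — visit teak.
  At rye: go right to bay.
    Visit bay.
    At bay: no left child.
    At bay: go right to tulip.
      tulip is a leaf — visit tulip.
At aster: go right to pear.
  Visit pear.
  At pear: no left child.
  At pear: go right to ivy.
    Visit ivy.
    At ivy: no left child.
    At ivy: go right to reed.
      reed is a leaf — visit reed.
Full pre-order sequence: aster, rye, mint, lime, fern, teak, bay, tulip, pear, ivy, reed.

rye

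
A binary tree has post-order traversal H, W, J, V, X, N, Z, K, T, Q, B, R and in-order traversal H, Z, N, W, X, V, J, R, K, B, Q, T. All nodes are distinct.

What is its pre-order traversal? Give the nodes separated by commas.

R, Z, H, N, X, W, V, J, B, K, Q, T

The last element of post-order is the root; it splits in-order into left and right subtrees.
Root R: left subtree has 7 nodes {H, Z, N, W, X, V, J}, right has 4 {K, B, Q, T}.
  Root Z: left subtree has 1 node {H}, right has 5 {N, W, X, V, J}.
    Root N: left subtree has 0 nodes { }, right has 4 {W, X, V, J}.
      Root X: left subtree has 1 node {W}, right has 2 {V, J}.
        Root V: left subtree has 0 nodes { }, right has 1 {J}.
  Root B: left subtree has 1 node {K}, right has 2 {Q, T}.
    Root Q: left subtree has 0 nodes { }, right has 1 {T}.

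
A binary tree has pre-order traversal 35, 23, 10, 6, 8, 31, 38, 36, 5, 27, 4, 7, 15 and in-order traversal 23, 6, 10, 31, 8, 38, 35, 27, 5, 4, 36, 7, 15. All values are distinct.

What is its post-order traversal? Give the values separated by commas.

The first element of pre-order is the root; it splits in-order into left and right subtrees.
Root 35: left subtree has 6 nodes {23, 6, 10, 31, 8, 38}, right has 6 {27, 5, 4, 36, 7, 15}.
  Root 23: left subtree has 0 nodes { }, right has 5 {6, 10, 31, 8, 38}.
    Root 10: left subtree has 1 node {6}, right has 3 {31, 8, 38}.
      Root 8: left subtree has 1 node {31}, right has 1 {38}.
  Root 36: left subtree has 3 nodes {27, 5, 4}, right has 2 {7, 15}.
    Root 5: left subtree has 1 node {27}, right has 1 {4}.
    Root 7: left subtree has 0 nodes { }, right has 1 {15}.

6, 31, 38, 8, 10, 23, 27, 4, 5, 15, 7, 36, 35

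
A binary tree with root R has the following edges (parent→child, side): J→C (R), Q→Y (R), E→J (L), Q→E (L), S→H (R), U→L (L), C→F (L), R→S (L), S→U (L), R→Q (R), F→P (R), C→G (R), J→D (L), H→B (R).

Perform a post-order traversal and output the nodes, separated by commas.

L, U, B, H, S, D, P, F, G, C, J, E, Y, Q, R

Post-order visits the left subtree, then the right subtree, then the node.
At R: go left to S.
  At S: go left to U.
    At U: go left to L.
      L is a leaf — visit L.
    At U: no right child.
    Visit U.
  At S: go right to H.
    At H: no left child.
    At H: go right to B.
      B is a leaf — visit B.
    Visit H.
  Visit S.
At R: go right to Q.
  At Q: go left to E.
    At E: go left to J.
      At J: go left to D.
        D is a leaf — visit D.
      At J: go right to C.
        At C: go left to F.
          At F: no left child.
          At F: go right to P.
            P is a leaf — visit P.
          Visit F.
        At C: go right to G.
          G is a leaf — visit G.
        Visit C.
      Visit J.
    At E: no right child.
    Visit E.
  At Q: go right to Y.
    Y is a leaf — visit Y.
  Visit Q.
Visit R.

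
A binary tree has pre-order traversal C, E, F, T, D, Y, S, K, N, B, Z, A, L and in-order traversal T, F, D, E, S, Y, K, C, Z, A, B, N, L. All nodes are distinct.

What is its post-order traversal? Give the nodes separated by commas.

The first element of pre-order is the root; it splits in-order into left and right subtrees.
Root C: left subtree has 7 nodes {T, F, D, E, S, Y, K}, right has 5 {Z, A, B, N, L}.
  Root E: left subtree has 3 nodes {T, F, D}, right has 3 {S, Y, K}.
    Root F: left subtree has 1 node {T}, right has 1 {D}.
    Root Y: left subtree has 1 node {S}, right has 1 {K}.
  Root N: left subtree has 3 nodes {Z, A, B}, right has 1 {L}.
    Root B: left subtree has 2 nodes {Z, A}, right has 0 { }.
      Root Z: left subtree has 0 nodes { }, right has 1 {A}.

T, D, F, S, K, Y, E, A, Z, B, L, N, C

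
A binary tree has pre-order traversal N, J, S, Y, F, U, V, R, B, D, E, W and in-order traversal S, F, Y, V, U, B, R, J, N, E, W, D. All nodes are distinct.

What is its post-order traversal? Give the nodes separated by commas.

F, V, B, R, U, Y, S, J, W, E, D, N

The first element of pre-order is the root; it splits in-order into left and right subtrees.
Root N: left subtree has 8 nodes {S, F, Y, V, U, B, R, J}, right has 3 {E, W, D}.
  Root J: left subtree has 7 nodes {S, F, Y, V, U, B, R}, right has 0 { }.
    Root S: left subtree has 0 nodes { }, right has 6 {F, Y, V, U, B, R}.
      Root Y: left subtree has 1 node {F}, right has 4 {V, U, B, R}.
        Root U: left subtree has 1 node {V}, right has 2 {B, R}.
          Root R: left subtree has 1 node {B}, right has 0 { }.
  Root D: left subtree has 2 nodes {E, W}, right has 0 { }.
    Root E: left subtree has 0 nodes { }, right has 1 {W}.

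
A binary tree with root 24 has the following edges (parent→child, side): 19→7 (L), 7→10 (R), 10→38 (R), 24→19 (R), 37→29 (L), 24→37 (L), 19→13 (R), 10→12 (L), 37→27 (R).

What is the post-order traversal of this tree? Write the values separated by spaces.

Post-order visits the left subtree, then the right subtree, then the node.
At 24: go left to 37.
  At 37: go left to 29.
    29 is a leaf — visit 29.
  At 37: go right to 27.
    27 is a leaf — visit 27.
  Visit 37.
At 24: go right to 19.
  At 19: go left to 7.
    At 7: no left child.
    At 7: go right to 10.
      At 10: go left to 12.
        12 is a leaf — visit 12.
      At 10: go right to 38.
        38 is a leaf — visit 38.
      Visit 10.
    Visit 7.
  At 19: go right to 13.
    13 is a leaf — visit 13.
  Visit 19.
Visit 24.

29 27 37 12 38 10 7 13 19 24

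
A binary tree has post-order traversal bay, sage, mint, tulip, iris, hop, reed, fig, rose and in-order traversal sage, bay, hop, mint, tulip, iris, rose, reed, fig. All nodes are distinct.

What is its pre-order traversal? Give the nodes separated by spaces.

The last element of post-order is the root; it splits in-order into left and right subtrees.
Root rose: left subtree has 6 nodes {sage, bay, hop, mint, tulip, iris}, right has 2 {reed, fig}.
  Root hop: left subtree has 2 nodes {sage, bay}, right has 3 {mint, tulip, iris}.
    Root sage: left subtree has 0 nodes { }, right has 1 {bay}.
    Root iris: left subtree has 2 nodes {mint, tulip}, right has 0 { }.
      Root tulip: left subtree has 1 node {mint}, right has 0 { }.
  Root fig: left subtree has 1 node {reed}, right has 0 { }.

rose hop sage bay iris tulip mint fig reed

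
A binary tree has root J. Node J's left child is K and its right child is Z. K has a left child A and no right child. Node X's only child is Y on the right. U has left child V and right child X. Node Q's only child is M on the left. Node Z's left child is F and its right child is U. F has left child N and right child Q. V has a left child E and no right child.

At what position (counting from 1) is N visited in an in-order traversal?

In-order visits the left subtree, then the node, then the right subtree.
At J: go left to K.
  At K: go left to A.
    A is a leaf — visit A.
  Visit K.
  At K: no right child.
Visit J.
At J: go right to Z.
  At Z: go left to F.
    At F: go left to N.
      N is a leaf — visit N.
    Visit F.
    At F: go right to Q.
      At Q: go left to M.
        M is a leaf — visit M.
      Visit Q.
      At Q: no right child.
  Visit Z.
  At Z: go right to U.
    At U: go left to V.
      At V: go left to E.
        E is a leaf — visit E.
      Visit V.
      At V: no right child.
    Visit U.
    At U: go right to X.
      At X: no left child.
      Visit X.
      At X: go right to Y.
        Y is a leaf — visit Y.
Full in-order sequence: A, K, J, N, F, M, Q, Z, E, V, U, X, Y.

4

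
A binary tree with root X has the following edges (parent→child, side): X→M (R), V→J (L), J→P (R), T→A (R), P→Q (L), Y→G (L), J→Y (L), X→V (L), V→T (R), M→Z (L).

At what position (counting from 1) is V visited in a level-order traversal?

2

Level-order visits nodes level by level from the root, left to right within each level.
Level 0: X
Level 1: V, M
Level 2: J, T, Z
Level 3: Y, P, A
Level 4: G, Q
Full level-order sequence: X, V, M, J, T, Z, Y, P, A, G, Q.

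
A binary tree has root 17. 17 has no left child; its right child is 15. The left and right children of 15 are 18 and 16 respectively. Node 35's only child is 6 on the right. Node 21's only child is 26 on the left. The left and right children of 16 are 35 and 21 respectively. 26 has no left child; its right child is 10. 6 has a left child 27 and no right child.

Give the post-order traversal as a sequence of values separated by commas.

Post-order visits the left subtree, then the right subtree, then the node.
At 17: no left child.
At 17: go right to 15.
  At 15: go left to 18.
    18 is a leaf — visit 18.
  At 15: go right to 16.
    At 16: go left to 35.
      At 35: no left child.
      At 35: go right to 6.
        At 6: go left to 27.
          27 is a leaf — visit 27.
        At 6: no right child.
        Visit 6.
      Visit 35.
    At 16: go right to 21.
      At 21: go left to 26.
        At 26: no left child.
        At 26: go right to 10.
          10 is a leaf — visit 10.
        Visit 26.
      At 21: no right child.
      Visit 21.
    Visit 16.
  Visit 15.
Visit 17.

18, 27, 6, 35, 10, 26, 21, 16, 15, 17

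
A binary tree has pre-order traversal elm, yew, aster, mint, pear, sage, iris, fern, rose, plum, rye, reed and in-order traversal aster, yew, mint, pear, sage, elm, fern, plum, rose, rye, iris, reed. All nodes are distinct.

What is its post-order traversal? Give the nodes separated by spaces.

The first element of pre-order is the root; it splits in-order into left and right subtrees.
Root elm: left subtree has 5 nodes {aster, yew, mint, pear, sage}, right has 6 {fern, plum, rose, rye, iris, reed}.
  Root yew: left subtree has 1 node {aster}, right has 3 {mint, pear, sage}.
    Root mint: left subtree has 0 nodes { }, right has 2 {pear, sage}.
      Root pear: left subtree has 0 nodes { }, right has 1 {sage}.
  Root iris: left subtree has 4 nodes {fern, plum, rose, rye}, right has 1 {reed}.
    Root fern: left subtree has 0 nodes { }, right has 3 {plum, rose, rye}.
      Root rose: left subtree has 1 node {plum}, right has 1 {rye}.

aster sage pear mint yew plum rye rose fern reed iris elm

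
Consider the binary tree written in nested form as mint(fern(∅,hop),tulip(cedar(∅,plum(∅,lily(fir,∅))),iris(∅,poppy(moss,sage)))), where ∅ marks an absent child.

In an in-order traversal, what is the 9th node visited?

iris

In-order visits the left subtree, then the node, then the right subtree.
At mint: go left to fern.
  At fern: no left child.
  Visit fern.
  At fern: go right to hop.
    hop is a leaf — visit hop.
Visit mint.
At mint: go right to tulip.
  At tulip: go left to cedar.
    At cedar: no left child.
    Visit cedar.
    At cedar: go right to plum.
      At plum: no left child.
      Visit plum.
      At plum: go right to lily.
        At lily: go left to fir.
          fir is a leaf — visit fir.
        Visit lily.
        At lily: no right child.
  Visit tulip.
  At tulip: go right to iris.
    At iris: no left child.
    Visit iris.
    At iris: go right to poppy.
      At poppy: go left to moss.
        moss is a leaf — visit moss.
      Visit poppy.
      At poppy: go right to sage.
        sage is a leaf — visit sage.
Full in-order sequence: fern, hop, mint, cedar, plum, fir, lily, tulip, iris, moss, poppy, sage.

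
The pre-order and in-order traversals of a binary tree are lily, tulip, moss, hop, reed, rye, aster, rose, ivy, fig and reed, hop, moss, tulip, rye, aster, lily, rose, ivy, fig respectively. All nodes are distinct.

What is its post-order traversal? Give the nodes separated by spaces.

The first element of pre-order is the root; it splits in-order into left and right subtrees.
Root lily: left subtree has 6 nodes {reed, hop, moss, tulip, rye, aster}, right has 3 {rose, ivy, fig}.
  Root tulip: left subtree has 3 nodes {reed, hop, moss}, right has 2 {rye, aster}.
    Root moss: left subtree has 2 nodes {reed, hop}, right has 0 { }.
      Root hop: left subtree has 1 node {reed}, right has 0 { }.
    Root rye: left subtree has 0 nodes { }, right has 1 {aster}.
  Root rose: left subtree has 0 nodes { }, right has 2 {ivy, fig}.
    Root ivy: left subtree has 0 nodes { }, right has 1 {fig}.

reed hop moss aster rye tulip fig ivy rose lily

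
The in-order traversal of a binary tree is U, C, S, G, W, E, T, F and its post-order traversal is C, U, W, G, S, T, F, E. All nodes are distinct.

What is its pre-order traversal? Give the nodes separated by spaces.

E S U C G W F T

The last element of post-order is the root; it splits in-order into left and right subtrees.
Root E: left subtree has 5 nodes {U, C, S, G, W}, right has 2 {T, F}.
  Root S: left subtree has 2 nodes {U, C}, right has 2 {G, W}.
    Root U: left subtree has 0 nodes { }, right has 1 {C}.
    Root G: left subtree has 0 nodes { }, right has 1 {W}.
  Root F: left subtree has 1 node {T}, right has 0 { }.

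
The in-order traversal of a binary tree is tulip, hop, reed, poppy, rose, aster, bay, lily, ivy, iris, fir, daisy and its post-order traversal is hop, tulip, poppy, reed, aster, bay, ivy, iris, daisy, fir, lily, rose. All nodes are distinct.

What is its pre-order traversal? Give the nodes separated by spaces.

rose reed tulip hop poppy lily bay aster fir iris ivy daisy

The last element of post-order is the root; it splits in-order into left and right subtrees.
Root rose: left subtree has 4 nodes {tulip, hop, reed, poppy}, right has 7 {aster, bay, lily, ivy, iris, fir, daisy}.
  Root reed: left subtree has 2 nodes {tulip, hop}, right has 1 {poppy}.
    Root tulip: left subtree has 0 nodes { }, right has 1 {hop}.
  Root lily: left subtree has 2 nodes {aster, bay}, right has 4 {ivy, iris, fir, daisy}.
    Root bay: left subtree has 1 node {aster}, right has 0 { }.
    Root fir: left subtree has 2 nodes {ivy, iris}, right has 1 {daisy}.
      Root iris: left subtree has 1 node {ivy}, right has 0 { }.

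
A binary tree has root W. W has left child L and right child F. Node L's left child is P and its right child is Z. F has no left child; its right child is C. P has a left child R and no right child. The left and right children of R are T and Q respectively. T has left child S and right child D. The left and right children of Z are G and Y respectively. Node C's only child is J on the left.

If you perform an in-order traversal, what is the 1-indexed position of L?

In-order visits the left subtree, then the node, then the right subtree.
At W: go left to L.
  At L: go left to P.
    At P: go left to R.
      At R: go left to T.
        At T: go left to S.
          S is a leaf — visit S.
        Visit T.
        At T: go right to D.
          D is a leaf — visit D.
      Visit R.
      At R: go right to Q.
        Q is a leaf — visit Q.
    Visit P.
    At P: no right child.
  Visit L.
  At L: go right to Z.
    At Z: go left to G.
      G is a leaf — visit G.
    Visit Z.
    At Z: go right to Y.
      Y is a leaf — visit Y.
Visit W.
At W: go right to F.
  At F: no left child.
  Visit F.
  At F: go right to C.
    At C: go left to J.
      J is a leaf — visit J.
    Visit C.
    At C: no right child.
Full in-order sequence: S, T, D, R, Q, P, L, G, Z, Y, W, F, J, C.

7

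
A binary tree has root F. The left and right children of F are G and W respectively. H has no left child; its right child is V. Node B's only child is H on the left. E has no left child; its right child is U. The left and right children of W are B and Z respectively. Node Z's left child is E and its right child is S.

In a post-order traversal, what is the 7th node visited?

Post-order visits the left subtree, then the right subtree, then the node.
At F: go left to G.
  G is a leaf — visit G.
At F: go right to W.
  At W: go left to B.
    At B: go left to H.
      At H: no left child.
      At H: go right to V.
        V is a leaf — visit V.
      Visit H.
    At B: no right child.
    Visit B.
  At W: go right to Z.
    At Z: go left to E.
      At E: no left child.
      At E: go right to U.
        U is a leaf — visit U.
      Visit E.
    At Z: go right to S.
      S is a leaf — visit S.
    Visit Z.
  Visit W.
Visit F.
Full post-order sequence: G, V, H, B, U, E, S, Z, W, F.

S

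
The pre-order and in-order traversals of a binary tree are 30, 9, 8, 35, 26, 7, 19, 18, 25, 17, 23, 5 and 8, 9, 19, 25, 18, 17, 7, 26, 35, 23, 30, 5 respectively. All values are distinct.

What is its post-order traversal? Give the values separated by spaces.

8 25 17 18 19 7 26 23 35 9 5 30

The first element of pre-order is the root; it splits in-order into left and right subtrees.
Root 30: left subtree has 10 nodes {8, 9, 19, 25, 18, 17, 7, 26, 35, 23}, right has 1 {5}.
  Root 9: left subtree has 1 node {8}, right has 8 {19, 25, 18, 17, 7, 26, 35, 23}.
    Root 35: left subtree has 6 nodes {19, 25, 18, 17, 7, 26}, right has 1 {23}.
      Root 26: left subtree has 5 nodes {19, 25, 18, 17, 7}, right has 0 { }.
        Root 7: left subtree has 4 nodes {19, 25, 18, 17}, right has 0 { }.
          Root 19: left subtree has 0 nodes { }, right has 3 {25, 18, 17}.
            Root 18: left subtree has 1 node {25}, right has 1 {17}.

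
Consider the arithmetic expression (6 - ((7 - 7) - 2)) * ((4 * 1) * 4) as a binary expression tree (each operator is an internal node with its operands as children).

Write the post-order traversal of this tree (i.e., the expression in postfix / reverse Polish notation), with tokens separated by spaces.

6 7 7 - 2 - - 4 1 * 4 * *

Post-order on an expression tree gives postfix notation: for each operator, emit left operand, right operand, then the operator.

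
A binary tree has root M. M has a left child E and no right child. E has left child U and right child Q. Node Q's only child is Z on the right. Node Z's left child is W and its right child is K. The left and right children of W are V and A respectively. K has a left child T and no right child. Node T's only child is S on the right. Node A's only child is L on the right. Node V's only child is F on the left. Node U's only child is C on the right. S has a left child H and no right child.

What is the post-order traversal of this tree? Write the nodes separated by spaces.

Post-order visits the left subtree, then the right subtree, then the node.
At M: go left to E.
  At E: go left to U.
    At U: no left child.
    At U: go right to C.
      C is a leaf — visit C.
    Visit U.
  At E: go right to Q.
    At Q: no left child.
    At Q: go right to Z.
      At Z: go left to W.
        At W: go left to V.
          At V: go left to F.
            F is a leaf — visit F.
          At V: no right child.
          Visit V.
        At W: go right to A.
          At A: no left child.
          At A: go right to L.
            L is a leaf — visit L.
          Visit A.
        Visit W.
      At Z: go right to K.
        At K: go left to T.
          At T: no left child.
          At T: go right to S.
            At S: go left to H.
              H is a leaf — visit H.
            At S: no right child.
            Visit S.
          Visit T.
        At K: no right child.
        Visit K.
      Visit Z.
    Visit Q.
  Visit E.
At M: no right child.
Visit M.

C U F V L A W H S T K Z Q E M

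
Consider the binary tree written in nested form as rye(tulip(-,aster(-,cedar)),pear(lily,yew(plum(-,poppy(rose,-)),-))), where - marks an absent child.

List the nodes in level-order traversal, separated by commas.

rye, tulip, pear, aster, lily, yew, cedar, plum, poppy, rose

Level-order visits nodes level by level from the root, left to right within each level.
Level 0: rye
Level 1: tulip, pear
Level 2: aster, lily, yew
Level 3: cedar, plum
Level 4: poppy
Level 5: rose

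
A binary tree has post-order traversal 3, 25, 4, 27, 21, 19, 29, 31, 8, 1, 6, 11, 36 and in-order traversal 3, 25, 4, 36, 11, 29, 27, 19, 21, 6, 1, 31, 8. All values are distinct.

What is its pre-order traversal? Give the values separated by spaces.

36 4 25 3 11 6 29 19 27 21 1 8 31

The last element of post-order is the root; it splits in-order into left and right subtrees.
Root 36: left subtree has 3 nodes {3, 25, 4}, right has 9 {11, 29, 27, 19, 21, 6, 1, 31, 8}.
  Root 4: left subtree has 2 nodes {3, 25}, right has 0 { }.
    Root 25: left subtree has 1 node {3}, right has 0 { }.
  Root 11: left subtree has 0 nodes { }, right has 8 {29, 27, 19, 21, 6, 1, 31, 8}.
    Root 6: left subtree has 4 nodes {29, 27, 19, 21}, right has 3 {1, 31, 8}.
      Root 29: left subtree has 0 nodes { }, right has 3 {27, 19, 21}.
        Root 19: left subtree has 1 node {27}, right has 1 {21}.
      Root 1: left subtree has 0 nodes { }, right has 2 {31, 8}.
        Root 8: left subtree has 1 node {31}, right has 0 { }.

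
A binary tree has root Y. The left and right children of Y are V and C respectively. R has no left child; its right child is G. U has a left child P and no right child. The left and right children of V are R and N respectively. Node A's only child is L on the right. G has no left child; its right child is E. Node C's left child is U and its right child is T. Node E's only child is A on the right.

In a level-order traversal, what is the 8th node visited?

G

Level-order visits nodes level by level from the root, left to right within each level.
Level 0: Y
Level 1: V, C
Level 2: R, N, U, T
Level 3: G, P
Level 4: E
Level 5: A
Level 6: L
Full level-order sequence: Y, V, C, R, N, U, T, G, P, E, A, L.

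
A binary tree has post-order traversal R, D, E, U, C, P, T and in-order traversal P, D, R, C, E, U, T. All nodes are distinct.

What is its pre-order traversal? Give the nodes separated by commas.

The last element of post-order is the root; it splits in-order into left and right subtrees.
Root T: left subtree has 6 nodes {P, D, R, C, E, U}, right has 0 { }.
  Root P: left subtree has 0 nodes { }, right has 5 {D, R, C, E, U}.
    Root C: left subtree has 2 nodes {D, R}, right has 2 {E, U}.
      Root D: left subtree has 0 nodes { }, right has 1 {R}.
      Root U: left subtree has 1 node {E}, right has 0 { }.

T, P, C, D, R, U, E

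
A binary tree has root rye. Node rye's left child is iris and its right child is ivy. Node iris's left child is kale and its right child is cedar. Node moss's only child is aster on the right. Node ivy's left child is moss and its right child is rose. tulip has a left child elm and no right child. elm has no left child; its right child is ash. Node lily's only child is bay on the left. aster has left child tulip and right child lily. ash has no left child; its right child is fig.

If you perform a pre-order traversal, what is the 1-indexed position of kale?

Pre-order visits the node, then its left subtree, then its right subtree.
Visit rye.
At rye: go left to iris.
  Visit iris.
  At iris: go left to kale.
    kale is a leaf — visit kale.
  At iris: go right to cedar.
    cedar is a leaf — visit cedar.
At rye: go right to ivy.
  Visit ivy.
  At ivy: go left to moss.
    Visit moss.
    At moss: no left child.
    At moss: go right to aster.
      Visit aster.
      At aster: go left to tulip.
        Visit tulip.
        At tulip: go left to elm.
          Visit elm.
          At elm: no left child.
          At elm: go right to ash.
            Visit ash.
            At ash: no left child.
            At ash: go right to fig.
              fig is a leaf — visit fig.
        At tulip: no right child.
      At aster: go right to lily.
        Visit lily.
        At lily: go left to bay.
          bay is a leaf — visit bay.
        At lily: no right child.
  At ivy: go right to rose.
    rose is a leaf — visit rose.
Full pre-order sequence: rye, iris, kale, cedar, ivy, moss, aster, tulip, elm, ash, fig, lily, bay, rose.

3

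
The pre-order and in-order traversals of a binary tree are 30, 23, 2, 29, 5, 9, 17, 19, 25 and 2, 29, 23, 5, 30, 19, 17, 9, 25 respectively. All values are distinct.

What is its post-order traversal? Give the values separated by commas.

The first element of pre-order is the root; it splits in-order into left and right subtrees.
Root 30: left subtree has 4 nodes {2, 29, 23, 5}, right has 4 {19, 17, 9, 25}.
  Root 23: left subtree has 2 nodes {2, 29}, right has 1 {5}.
    Root 2: left subtree has 0 nodes { }, right has 1 {29}.
  Root 9: left subtree has 2 nodes {19, 17}, right has 1 {25}.
    Root 17: left subtree has 1 node {19}, right has 0 { }.

29, 2, 5, 23, 19, 17, 25, 9, 30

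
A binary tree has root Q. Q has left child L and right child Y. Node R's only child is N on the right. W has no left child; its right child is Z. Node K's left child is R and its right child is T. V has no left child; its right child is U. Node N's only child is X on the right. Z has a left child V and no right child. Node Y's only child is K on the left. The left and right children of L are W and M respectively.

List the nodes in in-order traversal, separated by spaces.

W V U Z L M Q R N X K T Y

In-order visits the left subtree, then the node, then the right subtree.
At Q: go left to L.
  At L: go left to W.
    At W: no left child.
    Visit W.
    At W: go right to Z.
      At Z: go left to V.
        At V: no left child.
        Visit V.
        At V: go right to U.
          U is a leaf — visit U.
      Visit Z.
      At Z: no right child.
  Visit L.
  At L: go right to M.
    M is a leaf — visit M.
Visit Q.
At Q: go right to Y.
  At Y: go left to K.
    At K: go left to R.
      At R: no left child.
      Visit R.
      At R: go right to N.
        At N: no left child.
        Visit N.
        At N: go right to X.
          X is a leaf — visit X.
    Visit K.
    At K: go right to T.
      T is a leaf — visit T.
  Visit Y.
  At Y: no right child.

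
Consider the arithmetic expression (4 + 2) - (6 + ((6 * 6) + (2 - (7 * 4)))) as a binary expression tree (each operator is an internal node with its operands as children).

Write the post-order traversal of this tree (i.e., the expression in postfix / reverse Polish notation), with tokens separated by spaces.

4 2 + 6 6 6 * 2 7 4 * - + + -

Post-order on an expression tree gives postfix notation: for each operator, emit left operand, right operand, then the operator.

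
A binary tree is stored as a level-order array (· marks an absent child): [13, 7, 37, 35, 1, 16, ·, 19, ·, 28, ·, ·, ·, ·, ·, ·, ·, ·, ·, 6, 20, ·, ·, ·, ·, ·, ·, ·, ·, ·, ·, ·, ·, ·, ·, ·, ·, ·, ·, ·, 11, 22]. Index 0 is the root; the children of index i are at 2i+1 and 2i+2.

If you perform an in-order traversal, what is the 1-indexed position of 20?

In-order visits the left subtree, then the node, then the right subtree.
At 13: go left to 7.
  At 7: go left to 35.
    At 35: go left to 19.
      19 is a leaf — visit 19.
    Visit 35.
    At 35: no right child.
  Visit 7.
  At 7: go right to 1.
    At 1: go left to 28.
      At 28: go left to 6.
        At 6: no left child.
        Visit 6.
        At 6: go right to 11.
          11 is a leaf — visit 11.
      Visit 28.
      At 28: go right to 20.
        At 20: go left to 22.
          22 is a leaf — visit 22.
        Visit 20.
        At 20: no right child.
    Visit 1.
    At 1: no right child.
Visit 13.
At 13: go right to 37.
  At 37: go left to 16.
    16 is a leaf — visit 16.
  Visit 37.
  At 37: no right child.
Full in-order sequence: 19, 35, 7, 6, 11, 28, 22, 20, 1, 13, 16, 37.

8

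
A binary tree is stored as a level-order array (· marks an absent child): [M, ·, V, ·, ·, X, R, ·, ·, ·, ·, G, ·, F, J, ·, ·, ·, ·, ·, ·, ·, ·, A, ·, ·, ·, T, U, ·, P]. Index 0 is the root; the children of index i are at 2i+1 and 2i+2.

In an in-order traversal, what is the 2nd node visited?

A

In-order visits the left subtree, then the node, then the right subtree.
At M: no left child.
Visit M.
At M: go right to V.
  At V: go left to X.
    At X: go left to G.
      At G: go left to A.
        A is a leaf — visit A.
      Visit G.
      At G: no right child.
    Visit X.
    At X: no right child.
  Visit V.
  At V: go right to R.
    At R: go left to F.
      At F: go left to T.
        T is a leaf — visit T.
      Visit F.
      At F: go right to U.
        U is a leaf — visit U.
    Visit R.
    At R: go right to J.
      At J: no left child.
      Visit J.
      At J: go right to P.
        P is a leaf — visit P.
Full in-order sequence: M, A, G, X, V, T, F, U, R, J, P.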